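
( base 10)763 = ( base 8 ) 1373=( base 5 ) 11023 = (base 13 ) 469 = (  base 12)537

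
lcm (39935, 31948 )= 159740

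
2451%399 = 57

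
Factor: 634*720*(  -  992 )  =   - 452828160 = - 2^10*3^2*5^1*31^1 * 317^1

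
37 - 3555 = - 3518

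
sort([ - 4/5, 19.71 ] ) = [-4/5, 19.71] 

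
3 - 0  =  3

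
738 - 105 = 633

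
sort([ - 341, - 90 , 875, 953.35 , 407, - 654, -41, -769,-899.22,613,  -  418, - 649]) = [ - 899.22,- 769 , - 654, - 649, - 418,  -  341, - 90, - 41,407, 613,  875 , 953.35]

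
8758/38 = 230 + 9/19 = 230.47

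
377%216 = 161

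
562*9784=5498608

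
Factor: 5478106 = 2^1*2739053^1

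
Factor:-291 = - 3^1*97^1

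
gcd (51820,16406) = 2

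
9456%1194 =1098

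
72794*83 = 6041902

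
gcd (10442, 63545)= 1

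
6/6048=1/1008 = 0.00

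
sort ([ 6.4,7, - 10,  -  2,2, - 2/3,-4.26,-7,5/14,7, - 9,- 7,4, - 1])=[ - 10, - 9, - 7,- 7, - 4.26,- 2,-1,-2/3,5/14, 2,4, 6.4,7, 7 ] 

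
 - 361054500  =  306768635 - 667823135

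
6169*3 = 18507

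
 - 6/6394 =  - 1 + 3194/3197=- 0.00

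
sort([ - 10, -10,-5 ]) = [  -  10,  -  10,-5]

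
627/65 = 9 + 42/65 = 9.65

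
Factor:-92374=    -2^1*46187^1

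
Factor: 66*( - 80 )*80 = -2^9*3^1*5^2*11^1 = -422400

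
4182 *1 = 4182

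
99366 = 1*99366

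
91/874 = 91/874 = 0.10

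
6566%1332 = 1238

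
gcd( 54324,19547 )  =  1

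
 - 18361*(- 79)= 1450519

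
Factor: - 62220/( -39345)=68/43=2^2*17^1 * 43^( - 1) 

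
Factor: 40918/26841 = 2^1*3^( - 1 )*23^( - 1 )*41^1*389^( - 1 )*499^1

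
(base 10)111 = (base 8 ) 157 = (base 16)6F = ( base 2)1101111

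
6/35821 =6/35821 = 0.00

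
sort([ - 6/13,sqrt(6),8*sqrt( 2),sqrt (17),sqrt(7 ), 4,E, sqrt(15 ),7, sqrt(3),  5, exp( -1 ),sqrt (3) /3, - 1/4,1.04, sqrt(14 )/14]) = [-6/13,  -  1/4,sqrt(14 )/14, exp(  -  1 ),sqrt( 3 )/3,1.04,  sqrt(3 ),sqrt ( 6),sqrt( 7), E,sqrt( 15 ),4, sqrt(17 ),5, 7, 8*sqrt( 2 )]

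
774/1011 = 258/337 =0.77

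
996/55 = 18 + 6/55 = 18.11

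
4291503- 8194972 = -3903469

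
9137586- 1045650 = 8091936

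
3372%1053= 213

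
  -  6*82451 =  - 494706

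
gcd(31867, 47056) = 1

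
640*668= 427520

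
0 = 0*93913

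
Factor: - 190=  - 2^1*5^1*19^1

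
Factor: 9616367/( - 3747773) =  - 379^1*1291^( - 1 ) *2903^( - 1)*25373^1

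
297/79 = 297/79=3.76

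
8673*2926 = 25377198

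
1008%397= 214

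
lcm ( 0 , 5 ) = 0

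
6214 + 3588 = 9802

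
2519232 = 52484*48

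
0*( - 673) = 0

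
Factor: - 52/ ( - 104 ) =1/2  =  2^(- 1) 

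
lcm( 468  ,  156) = 468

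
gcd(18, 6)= 6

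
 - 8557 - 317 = -8874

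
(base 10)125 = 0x7D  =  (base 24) 55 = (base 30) 45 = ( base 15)85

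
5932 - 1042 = 4890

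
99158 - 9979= 89179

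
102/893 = 102/893 = 0.11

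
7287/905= 7287/905= 8.05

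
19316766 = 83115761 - 63798995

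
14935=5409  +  9526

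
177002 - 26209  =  150793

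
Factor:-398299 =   -  11^1*36209^1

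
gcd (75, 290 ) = 5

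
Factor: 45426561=3^1*379^1*39953^1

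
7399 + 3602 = 11001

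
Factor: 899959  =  193^1*4663^1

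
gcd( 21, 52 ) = 1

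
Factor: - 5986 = -2^1*41^1*73^1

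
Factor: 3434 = 2^1  *  17^1 * 101^1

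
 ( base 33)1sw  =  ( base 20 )525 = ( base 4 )133331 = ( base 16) 7FD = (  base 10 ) 2045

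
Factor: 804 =2^2 * 3^1*67^1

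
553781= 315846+237935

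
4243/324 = 13+ 31/324 = 13.10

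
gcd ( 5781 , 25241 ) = 1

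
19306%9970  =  9336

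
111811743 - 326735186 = -214923443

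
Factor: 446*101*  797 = 2^1*101^1*223^1*797^1=35901662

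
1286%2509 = 1286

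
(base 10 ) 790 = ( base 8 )1426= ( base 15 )37A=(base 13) 48a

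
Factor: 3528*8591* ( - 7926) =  - 240229514448 = -2^4 * 3^3*7^2*11^2 * 71^1*1321^1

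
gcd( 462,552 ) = 6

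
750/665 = 1 + 17/133 = 1.13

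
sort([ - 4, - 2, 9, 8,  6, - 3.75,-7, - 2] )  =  [ - 7,-4,-3.75,-2, - 2,6,8, 9 ] 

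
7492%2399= 295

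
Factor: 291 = 3^1*97^1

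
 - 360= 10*( - 36) 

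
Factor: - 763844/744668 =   -  239/233 = -233^ (-1 ) * 239^1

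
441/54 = 49/6 = 8.17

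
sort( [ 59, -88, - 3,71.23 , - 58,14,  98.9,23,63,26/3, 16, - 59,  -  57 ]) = [ - 88  , - 59 , - 58, - 57, - 3,26/3, 14,16,23,59 , 63, 71.23,  98.9] 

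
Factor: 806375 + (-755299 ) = 2^2*113^2 = 51076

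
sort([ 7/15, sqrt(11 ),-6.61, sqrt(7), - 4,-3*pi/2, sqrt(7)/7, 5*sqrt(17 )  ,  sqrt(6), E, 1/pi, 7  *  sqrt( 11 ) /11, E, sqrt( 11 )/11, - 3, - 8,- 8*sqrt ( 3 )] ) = [  -  8 * sqrt(3),  -  8, - 6.61,-3* pi/2, - 4,-3, sqrt(11 )/11,  1/pi,sqrt( 7)/7, 7/15, 7*sqrt(11) /11, sqrt(6 ), sqrt ( 7),E,E, sqrt( 11) , 5 * sqrt(17)]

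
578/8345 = 578/8345 = 0.07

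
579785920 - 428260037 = 151525883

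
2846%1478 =1368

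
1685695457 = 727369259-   -  958326198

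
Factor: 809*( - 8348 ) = -6753532 = - 2^2*809^1*2087^1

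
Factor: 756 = 2^2*3^3*7^1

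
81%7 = 4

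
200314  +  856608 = 1056922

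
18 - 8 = 10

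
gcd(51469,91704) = 1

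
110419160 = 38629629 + 71789531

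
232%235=232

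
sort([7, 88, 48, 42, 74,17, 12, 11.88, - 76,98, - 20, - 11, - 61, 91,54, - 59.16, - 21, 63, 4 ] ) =[ - 76,-61 , - 59.16,-21 , - 20, - 11, 4, 7, 11.88,  12  ,  17, 42,48, 54, 63,74, 88, 91, 98] 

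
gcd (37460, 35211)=1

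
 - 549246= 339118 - 888364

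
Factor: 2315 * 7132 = 16510580=   2^2 * 5^1*463^1*1783^1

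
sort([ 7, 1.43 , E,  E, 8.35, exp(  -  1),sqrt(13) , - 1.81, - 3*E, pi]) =[ - 3 * E, - 1.81,exp( - 1 ), 1.43, E,E, pi,sqrt (13), 7,  8.35 ] 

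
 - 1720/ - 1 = 1720 + 0/1 = 1720.00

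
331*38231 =12654461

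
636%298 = 40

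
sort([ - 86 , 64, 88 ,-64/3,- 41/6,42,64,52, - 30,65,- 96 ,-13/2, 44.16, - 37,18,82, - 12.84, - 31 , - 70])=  [ - 96,-86, - 70, - 37 , - 31, - 30, - 64/3, - 12.84, -41/6, - 13/2,18,42, 44.16,52,64,64, 65,82, 88] 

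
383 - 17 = 366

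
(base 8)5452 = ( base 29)3BG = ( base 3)10220212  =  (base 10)2858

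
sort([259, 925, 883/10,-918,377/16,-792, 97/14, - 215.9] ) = [-918, - 792, - 215.9,97/14, 377/16, 883/10,259,925]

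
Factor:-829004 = -2^2* 11^1*83^1  *227^1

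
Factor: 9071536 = 2^4*566971^1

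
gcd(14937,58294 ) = 1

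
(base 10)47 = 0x2f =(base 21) 25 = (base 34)1D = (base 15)32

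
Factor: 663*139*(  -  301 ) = - 3^1* 7^1*13^1*17^1*43^1*139^1 = -27739257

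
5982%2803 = 376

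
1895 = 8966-7071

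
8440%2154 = 1978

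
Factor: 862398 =2^1*3^2*47911^1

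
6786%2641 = 1504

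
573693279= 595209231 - 21515952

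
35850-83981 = -48131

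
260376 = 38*6852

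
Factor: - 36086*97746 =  - 3527262156 =- 2^2*3^1*11^1*1481^1*18043^1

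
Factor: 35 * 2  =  2^1*5^1 * 7^1 = 70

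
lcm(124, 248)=248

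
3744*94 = 351936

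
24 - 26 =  - 2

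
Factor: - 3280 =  - 2^4*5^1*41^1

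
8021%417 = 98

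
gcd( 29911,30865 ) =1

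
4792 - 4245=547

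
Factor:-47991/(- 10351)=3^1 * 11^( - 1 ) * 17^1  =  51/11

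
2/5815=2/5815   =  0.00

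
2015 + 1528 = 3543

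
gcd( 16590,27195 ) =105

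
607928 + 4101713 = 4709641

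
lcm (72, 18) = 72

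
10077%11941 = 10077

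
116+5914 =6030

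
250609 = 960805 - 710196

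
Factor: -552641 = -149^1 * 3709^1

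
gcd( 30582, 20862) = 18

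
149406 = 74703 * 2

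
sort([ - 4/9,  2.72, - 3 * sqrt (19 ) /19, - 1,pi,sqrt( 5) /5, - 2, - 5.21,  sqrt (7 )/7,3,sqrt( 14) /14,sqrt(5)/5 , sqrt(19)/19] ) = [ -5.21,-2,  -  1, - 3*sqrt( 19) /19 , - 4/9,sqrt(19) /19,sqrt(14 )/14,  sqrt(7 ) /7,sqrt(5)/5,  sqrt( 5) /5,2.72, 3, pi] 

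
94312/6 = 47156/3 = 15718.67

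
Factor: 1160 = 2^3*5^1*29^1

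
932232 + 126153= 1058385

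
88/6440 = 11/805 = 0.01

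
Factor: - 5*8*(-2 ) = 2^4*5^1 =80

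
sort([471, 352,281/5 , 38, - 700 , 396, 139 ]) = [ - 700,38, 281/5,139,352,396 , 471 ] 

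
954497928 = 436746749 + 517751179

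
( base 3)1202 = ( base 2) 101111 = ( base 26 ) 1l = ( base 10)47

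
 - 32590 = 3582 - 36172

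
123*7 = 861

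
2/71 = 2/71 =0.03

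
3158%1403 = 352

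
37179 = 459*81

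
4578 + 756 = 5334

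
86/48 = 1 + 19/24  =  1.79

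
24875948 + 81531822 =106407770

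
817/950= 43/50=0.86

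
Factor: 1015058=2^1 * 11^1*29^1*37^1*43^1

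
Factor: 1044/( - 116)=-9 = -3^2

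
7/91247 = 7/91247  =  0.00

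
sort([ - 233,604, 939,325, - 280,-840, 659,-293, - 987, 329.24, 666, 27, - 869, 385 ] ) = [-987, - 869, - 840, - 293,  -  280, - 233, 27, 325, 329.24 , 385, 604, 659, 666,939]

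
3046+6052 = 9098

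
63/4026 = 21/1342 =0.02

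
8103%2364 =1011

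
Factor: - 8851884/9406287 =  - 2950628/3135429 = - 2^2*3^( - 6 )*11^(-1 ) * 17^ (-1)*23^( - 1) * 737657^1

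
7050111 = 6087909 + 962202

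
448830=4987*90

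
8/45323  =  8/45323= 0.00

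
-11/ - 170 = 11/170 =0.06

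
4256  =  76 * 56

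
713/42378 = 713/42378 = 0.02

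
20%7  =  6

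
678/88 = 7 + 31/44= 7.70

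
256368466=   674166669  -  417798203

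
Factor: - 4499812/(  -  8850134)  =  2^1*23^1 * 59^1*829^1*1283^( - 1 ) *3449^( - 1 )= 2249906/4425067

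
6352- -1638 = 7990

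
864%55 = 39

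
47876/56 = 11969/14 =854.93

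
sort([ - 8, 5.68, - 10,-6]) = [ - 10, - 8,-6,5.68]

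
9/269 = 9/269 = 0.03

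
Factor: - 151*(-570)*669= 2^1*3^2*5^1*19^1 * 151^1*223^1 =57580830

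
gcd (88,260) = 4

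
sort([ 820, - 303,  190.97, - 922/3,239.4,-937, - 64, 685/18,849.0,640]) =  [ - 937 ,- 922/3, - 303, - 64,685/18, 190.97,239.4,640, 820,849.0 ]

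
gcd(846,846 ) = 846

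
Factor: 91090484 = 2^2*19^1 *167^1*7177^1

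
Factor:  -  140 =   -  2^2*5^1 * 7^1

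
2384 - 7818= - 5434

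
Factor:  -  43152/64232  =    -  174/259=-2^1 *3^1 * 7^(  -  1)*29^1 * 37^(-1)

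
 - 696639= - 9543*73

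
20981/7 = 20981/7 = 2997.29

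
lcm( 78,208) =624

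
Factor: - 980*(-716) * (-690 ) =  - 2^5*3^1*5^2 * 7^2*23^1*179^1 = - 484159200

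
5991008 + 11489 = 6002497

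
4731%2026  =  679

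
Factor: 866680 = 2^3*5^1 * 47^1  *  461^1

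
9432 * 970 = 9149040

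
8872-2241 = 6631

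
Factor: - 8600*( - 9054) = 77864400 = 2^4*3^2*5^2*43^1*503^1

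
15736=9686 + 6050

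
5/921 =5/921 = 0.01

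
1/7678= 1/7678  =  0.00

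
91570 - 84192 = 7378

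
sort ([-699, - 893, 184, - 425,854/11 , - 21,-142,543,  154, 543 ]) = [ - 893, - 699, - 425, - 142  , - 21, 854/11, 154, 184,543,543] 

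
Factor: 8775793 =13^1*47^1*53^1*271^1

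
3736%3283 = 453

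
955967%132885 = 25772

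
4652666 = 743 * 6262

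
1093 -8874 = -7781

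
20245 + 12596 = 32841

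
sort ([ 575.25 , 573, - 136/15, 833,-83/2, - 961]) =[ - 961,-83/2, - 136/15 , 573, 575.25,833] 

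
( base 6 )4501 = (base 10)1045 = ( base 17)3A8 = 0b10000010101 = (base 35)tu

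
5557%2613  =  331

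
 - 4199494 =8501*(- 494)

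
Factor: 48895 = 5^1 *7^1 * 11^1*127^1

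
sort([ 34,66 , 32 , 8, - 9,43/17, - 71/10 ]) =[ - 9, -71/10,43/17,8,32, 34, 66 ]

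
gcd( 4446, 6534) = 18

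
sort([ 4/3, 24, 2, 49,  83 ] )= [ 4/3, 2, 24,49,83]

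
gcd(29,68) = 1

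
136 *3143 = 427448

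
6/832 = 3/416 = 0.01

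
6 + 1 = 7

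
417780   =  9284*45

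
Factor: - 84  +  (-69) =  - 153 = - 3^2*17^1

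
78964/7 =78964/7= 11280.57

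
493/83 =493/83 = 5.94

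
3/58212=1/19404  =  0.00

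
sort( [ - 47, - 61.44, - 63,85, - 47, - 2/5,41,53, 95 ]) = [ - 63, - 61.44, - 47, - 47, - 2/5, 41, 53, 85, 95 ] 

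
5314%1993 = 1328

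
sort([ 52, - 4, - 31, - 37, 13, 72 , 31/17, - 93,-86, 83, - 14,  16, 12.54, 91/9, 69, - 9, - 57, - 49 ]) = [ - 93 , - 86, - 57,  -  49, - 37, - 31,- 14,-9, - 4, 31/17,91/9, 12.54,13, 16, 52,  69, 72 , 83]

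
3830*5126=19632580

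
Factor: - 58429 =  - 7^1 * 17^1*491^1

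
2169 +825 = 2994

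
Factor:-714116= - 2^2*13^1*31^1*443^1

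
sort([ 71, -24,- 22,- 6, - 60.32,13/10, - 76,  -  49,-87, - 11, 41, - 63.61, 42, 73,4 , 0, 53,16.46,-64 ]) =[ - 87,-76 ,-64, - 63.61, - 60.32, - 49, - 24,-22, - 11, -6, 0, 13/10, 4, 16.46, 41, 42, 53, 71, 73 ]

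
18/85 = 18/85=0.21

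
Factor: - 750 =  - 2^1*3^1*5^3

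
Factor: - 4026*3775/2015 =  - 3039630/403  =  - 2^1*3^1*5^1*11^1*13^( - 1) * 31^( - 1)*61^1*151^1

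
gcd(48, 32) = 16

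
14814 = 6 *2469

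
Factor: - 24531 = -3^1*13^1*17^1*37^1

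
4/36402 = 2/18201   =  0.00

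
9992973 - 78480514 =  - 68487541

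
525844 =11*47804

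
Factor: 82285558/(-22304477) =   -  2^1*13^(  -  1) * 37^1 * 1111967^1 * 1715729^( - 1)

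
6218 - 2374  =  3844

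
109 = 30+79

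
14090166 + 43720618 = 57810784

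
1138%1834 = 1138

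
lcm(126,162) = 1134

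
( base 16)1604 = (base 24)9IK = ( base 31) 5QP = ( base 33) 55q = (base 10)5636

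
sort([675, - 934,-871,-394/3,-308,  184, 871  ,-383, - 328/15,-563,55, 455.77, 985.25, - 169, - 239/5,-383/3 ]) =[-934, -871,-563,-383, - 308, - 169,  -  394/3, - 383/3,-239/5, -328/15, 55,184, 455.77,675,871,985.25] 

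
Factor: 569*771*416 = 182498784=2^5*3^1*13^1*257^1*569^1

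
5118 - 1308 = 3810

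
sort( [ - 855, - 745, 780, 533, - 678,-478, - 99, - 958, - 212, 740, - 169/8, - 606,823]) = [ - 958,- 855, - 745 , - 678, - 606,  -  478, - 212, - 99 , - 169/8, 533, 740, 780, 823]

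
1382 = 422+960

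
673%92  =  29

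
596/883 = 596/883 = 0.67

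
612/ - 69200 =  - 1 + 17147/17300= - 0.01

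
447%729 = 447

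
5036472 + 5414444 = 10450916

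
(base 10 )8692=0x21F4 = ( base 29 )a9l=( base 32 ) 8FK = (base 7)34225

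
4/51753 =4/51753=0.00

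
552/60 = 9  +  1/5  =  9.20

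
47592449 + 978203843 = 1025796292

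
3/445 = 3/445  =  0.01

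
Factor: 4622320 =2^4*5^1 * 19^1*3041^1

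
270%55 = 50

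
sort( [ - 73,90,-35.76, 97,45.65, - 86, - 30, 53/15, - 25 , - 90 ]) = [ - 90,-86 , - 73, - 35.76,- 30, - 25,53/15, 45.65, 90, 97]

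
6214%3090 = 34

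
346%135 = 76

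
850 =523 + 327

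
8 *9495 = 75960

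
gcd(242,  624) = 2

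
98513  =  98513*1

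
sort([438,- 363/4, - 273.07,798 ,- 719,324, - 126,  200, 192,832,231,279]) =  [-719, - 273.07, - 126  ,  -  363/4,192,200,231, 279,324,438, 798,832 ]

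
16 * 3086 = 49376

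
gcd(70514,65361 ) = 1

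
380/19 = 20 = 20.00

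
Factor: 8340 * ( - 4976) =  - 2^6*3^1*5^1 * 139^1 * 311^1 = -41499840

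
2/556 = 1/278= 0.00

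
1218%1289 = 1218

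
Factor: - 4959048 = -2^3*3^1*206627^1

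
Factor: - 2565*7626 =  - 19560690 =- 2^1*3^4*5^1*19^1 *31^1*41^1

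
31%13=5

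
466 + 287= 753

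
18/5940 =1/330 =0.00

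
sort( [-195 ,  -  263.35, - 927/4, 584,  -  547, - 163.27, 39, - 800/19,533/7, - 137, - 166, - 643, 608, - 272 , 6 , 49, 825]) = [-643,-547, - 272, - 263.35,  -  927/4,-195,- 166,  -  163.27, -137,-800/19, 6,39,49, 533/7, 584, 608,  825]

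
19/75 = 19/75 = 0.25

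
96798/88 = 1099 + 43/44 = 1099.98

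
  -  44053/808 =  - 44053/808 = - 54.52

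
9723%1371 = 126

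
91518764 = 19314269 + 72204495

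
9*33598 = 302382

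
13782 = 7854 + 5928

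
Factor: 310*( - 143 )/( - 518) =5^1 * 7^( - 1)*11^1*13^1*31^1*37^( - 1) = 22165/259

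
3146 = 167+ 2979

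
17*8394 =142698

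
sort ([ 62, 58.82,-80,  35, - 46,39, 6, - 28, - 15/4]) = [-80, - 46, - 28,  -  15/4, 6,35, 39,  58.82,62 ]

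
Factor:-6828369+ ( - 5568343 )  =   - 12396712=- 2^3*887^1*1747^1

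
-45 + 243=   198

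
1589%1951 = 1589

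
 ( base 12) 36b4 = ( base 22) CH2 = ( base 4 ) 1200220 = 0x1828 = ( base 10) 6184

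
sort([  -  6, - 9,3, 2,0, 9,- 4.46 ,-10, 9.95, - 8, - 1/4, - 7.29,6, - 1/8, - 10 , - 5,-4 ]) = [- 10, - 10, - 9, -8, -7.29, - 6, - 5, - 4.46,-4, - 1/4, -1/8,0,2,3,6,9,  9.95]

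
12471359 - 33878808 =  - 21407449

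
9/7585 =9/7585=0.00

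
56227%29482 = 26745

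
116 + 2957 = 3073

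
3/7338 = 1/2446=0.00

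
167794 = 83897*2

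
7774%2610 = 2554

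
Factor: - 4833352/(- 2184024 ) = 3^ ( - 1)*  17^(-1 )*53^(-1 )*  101^ (  -  1)*233^1 *2593^1 = 604169/273003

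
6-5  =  1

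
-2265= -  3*755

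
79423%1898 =1605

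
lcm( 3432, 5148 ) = 10296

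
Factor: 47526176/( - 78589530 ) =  - 2^4*3^(- 2 ) *5^(- 1) * 479^( - 1 ) * 1823^( - 1)*1485193^1=- 23763088/39294765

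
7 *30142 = 210994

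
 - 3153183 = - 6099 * 517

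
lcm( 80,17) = 1360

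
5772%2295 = 1182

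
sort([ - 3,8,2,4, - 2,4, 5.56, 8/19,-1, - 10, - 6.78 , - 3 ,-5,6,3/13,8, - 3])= [ - 10, - 6.78, - 5,-3, - 3, - 3,-2,-1, 3/13,8/19,2,4 , 4, 5.56,6,8,8 ] 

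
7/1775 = 7/1775  =  0.00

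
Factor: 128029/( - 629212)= - 2^( - 2)*11^1*103^1*113^1 * 157303^( - 1)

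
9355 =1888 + 7467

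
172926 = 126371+46555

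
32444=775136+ - 742692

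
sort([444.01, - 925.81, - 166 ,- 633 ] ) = [ - 925.81, - 633, - 166,444.01]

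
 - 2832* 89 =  - 252048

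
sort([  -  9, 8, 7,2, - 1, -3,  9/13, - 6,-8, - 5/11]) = [ - 9, - 8, -6,  -  3,  -  1,-5/11, 9/13,2,  7, 8 ] 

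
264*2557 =675048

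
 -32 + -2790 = - 2822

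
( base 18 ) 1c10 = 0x260A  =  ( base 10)9738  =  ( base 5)302423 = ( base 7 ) 40251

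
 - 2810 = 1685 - 4495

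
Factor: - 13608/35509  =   - 2^3*3^5*7^1*35509^( - 1) 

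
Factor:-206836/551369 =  - 356/949 = - 2^2*13^(  -  1 )*73^( - 1)*89^1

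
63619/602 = 63619/602 = 105.68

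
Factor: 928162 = 2^1*464081^1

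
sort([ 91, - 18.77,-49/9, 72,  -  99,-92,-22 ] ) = [ - 99,- 92 ,- 22 , - 18.77, - 49/9, 72, 91] 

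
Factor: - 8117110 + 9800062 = 1682952 = 2^3*3^1*70123^1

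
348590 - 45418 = 303172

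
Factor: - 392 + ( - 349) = -3^1 * 13^1 * 19^1=- 741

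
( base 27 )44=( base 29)3p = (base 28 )40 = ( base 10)112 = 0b1110000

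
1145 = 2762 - 1617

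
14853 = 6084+8769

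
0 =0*28125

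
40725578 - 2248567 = 38477011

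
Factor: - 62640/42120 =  - 58/39 = - 2^1 * 3^ ( - 1)*13^( - 1 )*29^1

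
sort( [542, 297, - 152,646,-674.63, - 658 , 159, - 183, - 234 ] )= [ - 674.63, - 658, - 234,  -  183, - 152, 159, 297, 542,646]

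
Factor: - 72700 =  - 2^2*5^2*727^1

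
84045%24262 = 11259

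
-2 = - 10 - - 8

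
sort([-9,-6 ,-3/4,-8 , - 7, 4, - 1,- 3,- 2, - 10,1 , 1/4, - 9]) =[-10, - 9,-9,  -  8, - 7,-6, - 3, - 2, - 1, - 3/4,1/4 , 1,  4 ] 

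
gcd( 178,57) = 1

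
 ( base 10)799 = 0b1100011111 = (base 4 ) 30133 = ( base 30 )qj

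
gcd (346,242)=2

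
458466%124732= 84270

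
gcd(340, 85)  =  85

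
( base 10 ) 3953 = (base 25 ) 683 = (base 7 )14345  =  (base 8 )7561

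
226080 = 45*5024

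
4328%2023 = 282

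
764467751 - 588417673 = 176050078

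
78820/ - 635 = -15764/127 = - 124.13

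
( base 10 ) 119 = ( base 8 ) 167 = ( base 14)87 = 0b1110111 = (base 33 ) 3K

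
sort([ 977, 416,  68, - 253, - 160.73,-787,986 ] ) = [ - 787, - 253, - 160.73,  68, 416 , 977,986] 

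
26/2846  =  13/1423 =0.01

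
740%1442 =740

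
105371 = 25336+80035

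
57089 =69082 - 11993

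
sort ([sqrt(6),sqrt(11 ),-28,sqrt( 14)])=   [  -  28,  sqrt( 6), sqrt( 11),sqrt (14) ] 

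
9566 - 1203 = 8363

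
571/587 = 571/587 = 0.97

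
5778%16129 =5778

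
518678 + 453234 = 971912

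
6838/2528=3419/1264 = 2.70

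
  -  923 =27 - 950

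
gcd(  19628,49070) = 9814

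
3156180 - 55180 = 3101000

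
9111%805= 256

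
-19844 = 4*(-4961) 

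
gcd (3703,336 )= 7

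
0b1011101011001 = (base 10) 5977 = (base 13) 294A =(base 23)B6K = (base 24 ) A91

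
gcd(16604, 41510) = 8302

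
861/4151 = 123/593=0.21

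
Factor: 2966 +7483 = 3^5*43^1 = 10449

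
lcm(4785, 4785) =4785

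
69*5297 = 365493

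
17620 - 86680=- 69060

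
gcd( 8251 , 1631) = 1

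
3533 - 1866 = 1667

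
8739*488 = 4264632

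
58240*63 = 3669120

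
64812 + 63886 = 128698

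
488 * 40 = 19520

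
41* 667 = 27347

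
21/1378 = 21/1378 =0.02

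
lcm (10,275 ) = 550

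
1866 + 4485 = 6351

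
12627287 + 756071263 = 768698550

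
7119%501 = 105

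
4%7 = 4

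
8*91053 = 728424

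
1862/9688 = 133/692 = 0.19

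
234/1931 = 234/1931=0.12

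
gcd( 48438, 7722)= 702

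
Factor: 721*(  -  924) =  - 2^2*3^1*7^2*11^1*103^1= - 666204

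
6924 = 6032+892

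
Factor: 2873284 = 2^2 * 718321^1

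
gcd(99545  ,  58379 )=1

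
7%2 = 1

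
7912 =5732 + 2180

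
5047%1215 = 187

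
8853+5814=14667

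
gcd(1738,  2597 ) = 1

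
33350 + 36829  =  70179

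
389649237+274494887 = 664144124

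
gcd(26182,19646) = 38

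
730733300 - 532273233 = 198460067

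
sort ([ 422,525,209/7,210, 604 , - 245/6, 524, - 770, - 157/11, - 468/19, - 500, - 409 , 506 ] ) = [-770,-500, - 409,-245/6, - 468/19, - 157/11,209/7,210,422 , 506,524,  525, 604]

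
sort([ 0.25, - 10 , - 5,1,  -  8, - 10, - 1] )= [-10, - 10, - 8 , - 5, - 1,0.25,1]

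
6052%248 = 100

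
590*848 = 500320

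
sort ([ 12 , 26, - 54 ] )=[- 54, 12 , 26 ] 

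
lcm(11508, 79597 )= 955164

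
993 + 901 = 1894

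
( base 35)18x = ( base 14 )7bc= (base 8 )3002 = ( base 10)1538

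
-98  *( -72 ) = 7056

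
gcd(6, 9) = 3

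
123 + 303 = 426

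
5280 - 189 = 5091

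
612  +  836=1448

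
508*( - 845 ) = -429260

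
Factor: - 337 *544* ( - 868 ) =2^7*7^1*17^1 * 31^1*337^1= 159128704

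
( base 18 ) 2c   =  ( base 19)2a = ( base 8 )60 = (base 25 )1N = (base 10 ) 48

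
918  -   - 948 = 1866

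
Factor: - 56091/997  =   - 3^1*7^1*997^( - 1 )*2671^1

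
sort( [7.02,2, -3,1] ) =[ - 3, 1,2,7.02 ]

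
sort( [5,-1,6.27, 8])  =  [ - 1, 5,6.27,8]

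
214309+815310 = 1029619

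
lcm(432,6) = 432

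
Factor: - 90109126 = -2^1 * 31^2*173^1*271^1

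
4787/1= 4787= 4787.00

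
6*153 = 918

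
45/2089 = 45/2089=0.02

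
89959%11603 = 8738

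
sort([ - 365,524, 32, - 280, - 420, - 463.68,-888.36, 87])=[ - 888.36, - 463.68  ,-420, - 365, - 280, 32,87, 524]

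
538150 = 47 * 11450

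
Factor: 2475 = 3^2*5^2 * 11^1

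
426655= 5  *85331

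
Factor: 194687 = 194687^1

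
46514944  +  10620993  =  57135937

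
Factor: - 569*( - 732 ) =2^2*3^1*61^1*569^1 = 416508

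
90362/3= 30120+2/3 = 30120.67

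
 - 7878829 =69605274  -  77484103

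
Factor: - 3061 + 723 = -2^1 * 7^1*167^1 =- 2338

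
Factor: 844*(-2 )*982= - 2^4*211^1 * 491^1 = -1657616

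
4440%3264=1176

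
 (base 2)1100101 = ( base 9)122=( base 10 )101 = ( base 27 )3K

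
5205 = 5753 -548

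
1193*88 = 104984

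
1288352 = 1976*652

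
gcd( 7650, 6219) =9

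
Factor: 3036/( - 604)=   -3^1*11^1*23^1*151^( - 1) = -759/151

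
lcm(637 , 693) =63063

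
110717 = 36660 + 74057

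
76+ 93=169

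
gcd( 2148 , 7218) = 6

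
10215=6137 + 4078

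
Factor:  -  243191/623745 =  - 3^(- 2) * 5^( - 1)*13^2*83^( - 1)*167^( - 1)*1439^1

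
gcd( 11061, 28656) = 9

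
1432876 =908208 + 524668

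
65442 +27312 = 92754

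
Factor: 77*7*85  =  45815 = 5^1 * 7^2*11^1*17^1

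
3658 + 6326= 9984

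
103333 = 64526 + 38807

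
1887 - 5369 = -3482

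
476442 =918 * 519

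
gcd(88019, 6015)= 1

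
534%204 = 126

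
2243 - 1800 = 443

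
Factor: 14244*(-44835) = -638629740 = - 2^2*3^2*5^1 * 7^2*61^1*1187^1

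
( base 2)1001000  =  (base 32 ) 28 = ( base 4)1020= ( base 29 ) 2e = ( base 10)72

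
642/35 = 18 + 12/35 = 18.34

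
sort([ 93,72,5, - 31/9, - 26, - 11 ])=[ -26, - 11, - 31/9,5,72,93 ]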